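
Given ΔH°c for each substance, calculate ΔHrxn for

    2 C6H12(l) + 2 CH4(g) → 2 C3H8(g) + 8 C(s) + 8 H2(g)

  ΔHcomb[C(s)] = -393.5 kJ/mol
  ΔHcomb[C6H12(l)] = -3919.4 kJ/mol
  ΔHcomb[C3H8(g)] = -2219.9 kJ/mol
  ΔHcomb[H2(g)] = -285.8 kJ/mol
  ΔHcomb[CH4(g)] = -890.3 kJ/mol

ΔHrxn = 254.8 kJ/mol

Using ΔH = Σ nΔHc°(reactants) − Σ nΔHc°(products):
= [2·(-3919.4) + 2·(-890.3)] − [2·(-2219.9) + 8·(-393.5) + 8·(-285.8)]
= 254.8 kJ/mol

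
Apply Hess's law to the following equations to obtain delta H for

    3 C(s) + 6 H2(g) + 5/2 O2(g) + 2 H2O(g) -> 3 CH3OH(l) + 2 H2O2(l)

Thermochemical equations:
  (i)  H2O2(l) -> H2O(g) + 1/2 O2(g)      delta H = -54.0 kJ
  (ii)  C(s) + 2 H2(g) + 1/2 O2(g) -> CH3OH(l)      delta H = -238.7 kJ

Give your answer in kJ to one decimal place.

(i) reversed and × 2: (-2)·(-54.0) = +108.0 kJ
(ii) × 3: (3)·(-238.7) = -716.1 kJ
Since enthalpy is a state function, delta H = (-2)·(-54.0) + (3)·(-238.7) = -608.1 kJ

delta H = -608.1 kJ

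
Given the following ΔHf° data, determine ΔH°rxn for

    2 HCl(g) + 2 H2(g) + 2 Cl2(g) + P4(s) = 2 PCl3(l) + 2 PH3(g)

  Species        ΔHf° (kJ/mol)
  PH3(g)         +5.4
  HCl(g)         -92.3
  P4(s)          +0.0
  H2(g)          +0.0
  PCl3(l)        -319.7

ΔH°rxn = -444.0 kJ/mol

Products: 2·(-319.7) + 2·(+5.4) = -628.6
Reactants: 2·(-92.3) + 2·(+0.0) + 2·(+0.0) + 1·(+0.0) = -184.6
ΔH°rxn = (-628.6) − (-184.6) = -444.0 kJ/mol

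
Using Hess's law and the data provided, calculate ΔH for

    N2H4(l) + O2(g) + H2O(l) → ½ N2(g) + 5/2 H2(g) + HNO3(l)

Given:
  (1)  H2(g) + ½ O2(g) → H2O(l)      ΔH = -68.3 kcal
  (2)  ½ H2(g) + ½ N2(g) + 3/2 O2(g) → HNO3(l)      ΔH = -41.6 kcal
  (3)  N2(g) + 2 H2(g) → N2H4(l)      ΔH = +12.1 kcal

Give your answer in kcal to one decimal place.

ΔH = 14.6 kcal

(1) reversed: +68.3 kcal
(2) as written: -41.6 kcal
(3) reversed: -12.1 kcal
By Hess's law, ΔH = (+68.3) + (-41.6) + (-12.1) = 14.6 kcal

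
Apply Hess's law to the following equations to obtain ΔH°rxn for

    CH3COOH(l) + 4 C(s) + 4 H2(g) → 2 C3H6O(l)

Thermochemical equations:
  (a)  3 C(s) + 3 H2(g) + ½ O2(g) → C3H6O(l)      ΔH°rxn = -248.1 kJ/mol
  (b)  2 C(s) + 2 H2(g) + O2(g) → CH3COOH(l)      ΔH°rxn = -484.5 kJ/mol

(a) × 2 (×2 to match 2 C3H6O(l) in the target): (2)·(-248.1) = -496.2 kJ/mol
(b) reversed (CH3COOH(l) must end up as a reactant): +484.5 kJ/mol
ΔH°rxn = (-496.2) + (+484.5) = -11.7 kJ/mol

ΔH°rxn = -11.7 kJ/mol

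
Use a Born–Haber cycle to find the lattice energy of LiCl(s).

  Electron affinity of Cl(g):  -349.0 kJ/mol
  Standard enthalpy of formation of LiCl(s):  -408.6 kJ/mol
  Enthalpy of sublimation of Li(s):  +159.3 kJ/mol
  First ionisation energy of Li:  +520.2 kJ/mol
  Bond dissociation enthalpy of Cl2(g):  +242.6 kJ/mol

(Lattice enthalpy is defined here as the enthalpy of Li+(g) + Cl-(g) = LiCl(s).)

ΔHf° = 1·ΔHsub + 1·(ΣIE) + 1/2·D(Cl2) + 1·EA + U
-408.6 = 1·(+159.3) + 1·(+520.2) + 1/2·(+242.6) + 1·(-349.0) + U
U = -408.6 − (+451.8) = -860.4 kJ/mol

U = -860.4 kJ/mol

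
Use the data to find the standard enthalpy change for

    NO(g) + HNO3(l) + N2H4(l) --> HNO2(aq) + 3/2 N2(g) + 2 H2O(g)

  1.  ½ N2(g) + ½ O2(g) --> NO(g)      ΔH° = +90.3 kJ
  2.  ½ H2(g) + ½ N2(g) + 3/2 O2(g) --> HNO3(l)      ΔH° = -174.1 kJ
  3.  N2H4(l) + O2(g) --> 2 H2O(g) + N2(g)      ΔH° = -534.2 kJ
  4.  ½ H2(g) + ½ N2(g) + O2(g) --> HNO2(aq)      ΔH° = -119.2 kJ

ΔH° = -569.6 kJ

eq. 1 reversed (reverse to put NO(g) on the reactant side): -90.3 kJ
eq. 2 reversed (HNO3(l) must end up as a reactant): +174.1 kJ
eq. 3 as written (N2H4(l) already on the reactant side): -534.2 kJ
eq. 4 as written (HNO2(aq) already on the product side): -119.2 kJ
ΔH° = (-1)·(+90.3) + (-1)·(-174.1) + (1)·(-534.2) + (1)·(-119.2) = -569.6 kJ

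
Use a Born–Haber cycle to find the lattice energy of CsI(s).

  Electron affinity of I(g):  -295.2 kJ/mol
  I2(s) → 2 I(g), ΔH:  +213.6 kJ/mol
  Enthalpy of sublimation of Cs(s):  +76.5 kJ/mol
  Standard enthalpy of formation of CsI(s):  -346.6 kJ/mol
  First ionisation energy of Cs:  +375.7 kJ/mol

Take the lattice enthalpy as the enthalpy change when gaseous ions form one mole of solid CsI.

U = -610.4 kJ/mol

ΔHf° = 1·ΔHsub + 1·(ΣIE) + 1/2·D(I2) + 1·EA + U
-346.6 = 1·(+76.5) + 1·(+375.7) + 1/2·(+213.6) + 1·(-295.2) + U
U = -346.6 − (+263.8) = -610.4 kJ/mol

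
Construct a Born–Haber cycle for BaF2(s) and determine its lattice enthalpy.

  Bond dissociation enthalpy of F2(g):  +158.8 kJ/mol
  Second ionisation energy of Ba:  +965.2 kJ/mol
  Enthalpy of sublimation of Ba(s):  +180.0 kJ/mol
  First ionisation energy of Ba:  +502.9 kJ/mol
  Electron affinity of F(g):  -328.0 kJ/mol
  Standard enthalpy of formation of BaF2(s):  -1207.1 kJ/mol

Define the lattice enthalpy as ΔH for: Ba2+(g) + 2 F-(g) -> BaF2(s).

U = -2358.0 kJ/mol

ΔHf° = 1·ΔHsub + 1·(ΣIE) + 1·D(F2) + 2·EA + U
-1207.1 = 1·(+180.0) + 1·(+1468.1) + 1·(+158.8) + 2·(-328.0) + U
U = -1207.1 − (+1150.9) = -2358.0 kJ/mol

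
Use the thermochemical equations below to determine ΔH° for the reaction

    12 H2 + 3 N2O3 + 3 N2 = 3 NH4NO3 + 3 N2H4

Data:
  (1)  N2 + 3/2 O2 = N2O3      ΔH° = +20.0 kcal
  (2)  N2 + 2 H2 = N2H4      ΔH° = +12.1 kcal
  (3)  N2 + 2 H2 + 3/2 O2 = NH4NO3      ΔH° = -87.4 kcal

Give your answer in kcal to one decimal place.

ΔH° = -285.9 kcal

(1) reversed and × 3: (-3)·(+20.0) = -60.0 kcal
(2) × 3: (3)·(+12.1) = +36.3 kcal
(3) × 3: (3)·(-87.4) = -262.2 kcal
ΔH° = (-3)·(+20.0) + (3)·(+12.1) + (3)·(-87.4) = -285.9 kcal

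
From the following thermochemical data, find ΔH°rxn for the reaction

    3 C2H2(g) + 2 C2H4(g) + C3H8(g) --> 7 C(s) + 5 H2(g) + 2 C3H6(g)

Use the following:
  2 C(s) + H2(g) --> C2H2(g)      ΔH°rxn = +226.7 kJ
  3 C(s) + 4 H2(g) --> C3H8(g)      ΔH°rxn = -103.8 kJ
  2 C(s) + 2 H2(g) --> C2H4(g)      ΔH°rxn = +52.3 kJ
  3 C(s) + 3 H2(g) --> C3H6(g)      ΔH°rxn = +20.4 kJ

equation 1 reversed and × 3: (-3)·(+226.7) = -680.1 kJ
equation 2 reversed: +103.8 kJ
equation 3 reversed and × 2: (-2)·(+52.3) = -104.6 kJ
equation 4 × 2: (2)·(+20.4) = +40.8 kJ
By Hess's law, ΔH°rxn = (-680.1) + (+103.8) + (-104.6) + (+40.8) = -640.1 kJ

ΔH°rxn = -640.1 kJ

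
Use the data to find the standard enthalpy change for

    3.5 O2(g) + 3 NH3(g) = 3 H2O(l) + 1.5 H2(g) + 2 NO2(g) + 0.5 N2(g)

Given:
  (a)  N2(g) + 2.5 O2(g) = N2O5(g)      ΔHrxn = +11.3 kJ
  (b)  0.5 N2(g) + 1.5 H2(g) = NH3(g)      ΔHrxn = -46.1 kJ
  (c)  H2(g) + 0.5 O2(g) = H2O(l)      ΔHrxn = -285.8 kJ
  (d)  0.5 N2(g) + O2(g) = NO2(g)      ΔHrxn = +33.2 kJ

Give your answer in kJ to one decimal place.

(a): not needed.
(b) reversed and × 3: (-3)·(-46.1) = +138.3 kJ
(c) × 3: (3)·(-285.8) = -857.4 kJ
(d) × 2: (2)·(+33.2) = +66.4 kJ
ΔHrxn = (-3)·(-46.1) + (3)·(-285.8) + (2)·(+33.2) = -652.7 kJ

ΔHrxn = -652.7 kJ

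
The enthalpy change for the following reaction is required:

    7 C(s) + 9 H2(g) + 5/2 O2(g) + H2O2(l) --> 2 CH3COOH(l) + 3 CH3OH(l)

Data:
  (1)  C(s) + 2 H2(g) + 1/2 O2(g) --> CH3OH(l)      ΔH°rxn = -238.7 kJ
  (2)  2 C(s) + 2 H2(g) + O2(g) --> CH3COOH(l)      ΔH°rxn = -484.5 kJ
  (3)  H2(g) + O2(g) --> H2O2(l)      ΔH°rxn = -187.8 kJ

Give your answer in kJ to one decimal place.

ΔH°rxn = -1497.3 kJ

(1) × 3 (×3 to match 3 CH3OH(l) in the target): (3)·(-238.7) = -716.1 kJ
(2) × 2 (×2 to match 2 CH3COOH(l) in the target): (2)·(-484.5) = -969.0 kJ
(3) reversed (H2O2(l) must end up as a reactant): +187.8 kJ
ΔH°rxn = (3)·(-238.7) + (2)·(-484.5) + (-1)·(-187.8) = -1497.3 kJ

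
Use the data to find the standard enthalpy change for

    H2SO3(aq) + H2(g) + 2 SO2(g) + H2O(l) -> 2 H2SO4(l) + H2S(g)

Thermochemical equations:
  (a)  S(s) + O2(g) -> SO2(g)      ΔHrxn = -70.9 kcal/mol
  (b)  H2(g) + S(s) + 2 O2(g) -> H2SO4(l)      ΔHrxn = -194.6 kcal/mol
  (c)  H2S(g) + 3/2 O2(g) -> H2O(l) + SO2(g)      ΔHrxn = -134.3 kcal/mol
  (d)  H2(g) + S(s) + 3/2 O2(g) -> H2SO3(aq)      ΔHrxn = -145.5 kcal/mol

(a) reversed: +70.9 kcal/mol
(b) × 2 (×2 to match 2 H2SO4(l) in the target): (2)·(-194.6) = -389.2 kcal/mol
(c) reversed (H2S(g) must end up as a product): +134.3 kcal/mol
(d) reversed (H2SO3(aq) must end up as a reactant): +145.5 kcal/mol
ΔHrxn = (-1)·(-70.9) + (2)·(-194.6) + (-1)·(-134.3) + (-1)·(-145.5) = -38.5 kcal/mol

ΔHrxn = -38.5 kcal/mol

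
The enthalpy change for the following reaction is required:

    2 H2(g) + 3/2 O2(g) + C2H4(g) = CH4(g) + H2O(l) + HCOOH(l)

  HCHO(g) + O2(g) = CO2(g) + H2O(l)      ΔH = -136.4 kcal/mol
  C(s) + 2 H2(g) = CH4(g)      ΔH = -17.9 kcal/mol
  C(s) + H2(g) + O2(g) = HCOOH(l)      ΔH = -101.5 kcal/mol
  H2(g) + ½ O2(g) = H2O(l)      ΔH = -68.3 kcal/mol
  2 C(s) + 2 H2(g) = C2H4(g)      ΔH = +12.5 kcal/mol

equation 1: not needed (HCHO(g) appears nowhere else).
equation 2 as written (CH4(g) already on the product side): -17.9 kcal/mol
equation 3 as written (HCOOH(l) already on the product side): -101.5 kcal/mol
equation 4 as written: -68.3 kcal/mol
equation 5 reversed (reverse to put C2H4(g) on the reactant side): -12.5 kcal/mol
Combining the equations, ΔH = (-17.9) + (-101.5) + (-68.3) + (-12.5) = -200.2 kcal/mol

ΔH = -200.2 kcal/mol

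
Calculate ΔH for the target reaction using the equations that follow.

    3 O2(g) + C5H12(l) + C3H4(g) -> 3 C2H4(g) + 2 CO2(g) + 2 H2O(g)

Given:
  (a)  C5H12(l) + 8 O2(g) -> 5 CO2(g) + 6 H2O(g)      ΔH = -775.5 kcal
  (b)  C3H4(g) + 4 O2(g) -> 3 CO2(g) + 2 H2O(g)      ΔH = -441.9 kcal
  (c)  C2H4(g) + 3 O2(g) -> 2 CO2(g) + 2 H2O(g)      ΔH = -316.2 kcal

(a) as written (C5H12(l) already on the reactant side): -775.5 kcal
(b) as written (C3H4(g) already on the reactant side): -441.9 kcal
(c) reversed and × 3 (reverse to put C2H4(g) on the product side; ×3 to match 3 C2H4(g) in the target): (-3)·(-316.2) = +948.6 kcal
Since enthalpy is a state function, ΔH = (1)·(-775.5) + (1)·(-441.9) + (-3)·(-316.2) = -268.8 kcal

ΔH = -268.8 kcal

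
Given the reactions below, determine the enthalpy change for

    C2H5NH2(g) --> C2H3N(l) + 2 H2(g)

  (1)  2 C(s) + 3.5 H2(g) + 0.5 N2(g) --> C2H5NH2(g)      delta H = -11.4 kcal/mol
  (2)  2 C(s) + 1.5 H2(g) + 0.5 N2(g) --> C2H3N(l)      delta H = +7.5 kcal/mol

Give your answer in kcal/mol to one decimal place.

delta H = 18.9 kcal/mol

(1) reversed (reverse to put C2H5NH2(g) on the reactant side): +11.4 kcal/mol
(2) as written (C2H3N(l) already on the product side): +7.5 kcal/mol
delta H = (+11.4) + (+7.5) = 18.9 kcal/mol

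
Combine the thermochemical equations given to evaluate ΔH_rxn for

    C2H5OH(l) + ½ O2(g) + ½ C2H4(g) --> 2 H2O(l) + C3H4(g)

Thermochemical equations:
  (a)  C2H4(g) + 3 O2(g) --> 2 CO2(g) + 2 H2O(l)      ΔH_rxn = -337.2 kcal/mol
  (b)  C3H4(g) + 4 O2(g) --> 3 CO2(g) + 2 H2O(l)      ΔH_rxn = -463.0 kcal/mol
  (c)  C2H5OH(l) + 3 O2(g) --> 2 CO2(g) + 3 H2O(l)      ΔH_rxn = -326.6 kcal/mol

ΔH_rxn = -32.2 kcal/mol

(a) × 1/2: (1/2)·(-337.2) = -168.6 kcal/mol
(b) reversed: +463.0 kcal/mol
(c) as written: -326.6 kcal/mol
Combining the equations, ΔH_rxn = (1/2)·(-337.2) + (-1)·(-463.0) + (1)·(-326.6) = -32.2 kcal/mol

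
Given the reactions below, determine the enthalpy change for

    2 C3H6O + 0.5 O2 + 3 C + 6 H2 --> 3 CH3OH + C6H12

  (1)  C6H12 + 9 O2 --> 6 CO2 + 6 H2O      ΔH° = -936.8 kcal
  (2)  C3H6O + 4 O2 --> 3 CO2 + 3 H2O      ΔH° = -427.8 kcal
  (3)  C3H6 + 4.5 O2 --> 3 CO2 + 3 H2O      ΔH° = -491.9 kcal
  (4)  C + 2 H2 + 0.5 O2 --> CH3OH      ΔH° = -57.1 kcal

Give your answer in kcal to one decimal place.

(1) reversed (C6H12 must end up as a product): +936.8 kcal
(2) × 2 (scale by 2 for the 2 C3H6O): (2)·(-427.8) = -855.6 kcal
(3): not needed (C3H6 appears nowhere else).
(4) × 3 (scale by 3 for the 3 CH3OH): (3)·(-57.1) = -171.3 kcal
Summing the manipulated equations, ΔH° = (+936.8) + (-855.6) + (-171.3) = -90.1 kcal

ΔH° = -90.1 kcal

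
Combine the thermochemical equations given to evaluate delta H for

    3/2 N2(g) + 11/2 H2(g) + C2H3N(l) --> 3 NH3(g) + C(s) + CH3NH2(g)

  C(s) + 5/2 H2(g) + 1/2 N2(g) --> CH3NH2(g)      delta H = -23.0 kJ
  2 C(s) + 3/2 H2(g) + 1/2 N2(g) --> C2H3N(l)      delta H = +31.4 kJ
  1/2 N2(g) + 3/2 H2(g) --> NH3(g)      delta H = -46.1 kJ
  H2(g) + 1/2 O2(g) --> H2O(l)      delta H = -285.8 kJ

delta H = -192.7 kJ

equation 1 as written: -23.0 kJ
equation 2 reversed: -31.4 kJ
equation 3 × 3: (3)·(-46.1) = -138.3 kJ
equation 4: not needed.
delta H = (1)·(-23.0) + (-1)·(+31.4) + (3)·(-46.1) = -192.7 kJ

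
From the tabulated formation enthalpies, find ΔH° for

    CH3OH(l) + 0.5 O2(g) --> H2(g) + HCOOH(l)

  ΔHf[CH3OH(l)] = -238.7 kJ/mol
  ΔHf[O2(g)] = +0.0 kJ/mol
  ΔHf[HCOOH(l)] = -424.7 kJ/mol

ΔH° = -186.0 kJ/mol

Products: 1·(+0.0) + 1·(-424.7) = -424.7
Reactants: 1·(-238.7) + 1/2·(+0.0) = -238.7
ΔH° = (-424.7) − (-238.7) = -186.0 kJ/mol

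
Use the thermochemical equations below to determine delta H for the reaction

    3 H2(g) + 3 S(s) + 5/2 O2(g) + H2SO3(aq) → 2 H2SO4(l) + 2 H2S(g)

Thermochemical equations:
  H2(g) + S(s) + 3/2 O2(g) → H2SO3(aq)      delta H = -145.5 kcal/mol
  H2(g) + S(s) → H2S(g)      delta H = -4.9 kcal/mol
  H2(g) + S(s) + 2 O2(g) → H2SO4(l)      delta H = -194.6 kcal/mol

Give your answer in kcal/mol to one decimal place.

equation 1 reversed (reverse to put H2SO3(aq) on the reactant side): +145.5 kcal/mol
equation 2 × 2 (scale by 2 for the 2 H2S(g)): (2)·(-4.9) = -9.8 kcal/mol
equation 3 × 2 (×2 to match 2 H2SO4(l) in the target): (2)·(-194.6) = -389.2 kcal/mol
By Hess's law, delta H = (+145.5) + (-9.8) + (-389.2) = -253.5 kcal/mol

delta H = -253.5 kcal/mol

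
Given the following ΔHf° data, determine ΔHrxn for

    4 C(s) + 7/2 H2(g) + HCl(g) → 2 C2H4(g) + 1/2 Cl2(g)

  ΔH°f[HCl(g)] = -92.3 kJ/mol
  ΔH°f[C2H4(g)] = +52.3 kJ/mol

ΔHrxn = 196.9 kJ/mol

ΔH°rxn = Σ nΔHf°(products) − Σ nΔHf°(reactants).
Products: 2·(+52.3) + 1/2·(+0.0) = +104.6
Reactants: 4·(+0.0) + 7/2·(+0.0) + 1·(-92.3) = -92.3
ΔHrxn = (+104.6) − (-92.3) = 196.9 kJ/mol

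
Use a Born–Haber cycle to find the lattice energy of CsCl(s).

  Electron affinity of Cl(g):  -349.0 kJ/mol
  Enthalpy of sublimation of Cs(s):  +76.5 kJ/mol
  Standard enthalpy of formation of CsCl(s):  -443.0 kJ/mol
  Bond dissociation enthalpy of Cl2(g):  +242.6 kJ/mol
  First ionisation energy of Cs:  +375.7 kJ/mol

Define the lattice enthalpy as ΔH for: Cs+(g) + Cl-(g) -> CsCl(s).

U = -667.5 kJ/mol

ΔHf° = 1·ΔHsub + 1·(ΣIE) + 1/2·D(Cl2) + 1·EA + U
-443.0 = 1·(+76.5) + 1·(+375.7) + 1/2·(+242.6) + 1·(-349.0) + U
U = -443.0 − (+224.5) = -667.5 kJ/mol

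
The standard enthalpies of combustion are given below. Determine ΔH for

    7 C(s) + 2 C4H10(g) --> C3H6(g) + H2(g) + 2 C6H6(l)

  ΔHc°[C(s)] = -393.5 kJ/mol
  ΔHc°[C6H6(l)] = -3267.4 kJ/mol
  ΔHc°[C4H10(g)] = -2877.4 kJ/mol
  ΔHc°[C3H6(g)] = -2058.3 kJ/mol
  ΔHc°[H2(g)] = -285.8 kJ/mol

ΔH = 369.6 kJ/mol

Using ΔH = Σ nΔHc°(reactants) − Σ nΔHc°(products):
= [7·(-393.5) + 2·(-2877.4)] − [1·(-2058.3) + 1·(-285.8) + 2·(-3267.4)]
= 369.6 kJ/mol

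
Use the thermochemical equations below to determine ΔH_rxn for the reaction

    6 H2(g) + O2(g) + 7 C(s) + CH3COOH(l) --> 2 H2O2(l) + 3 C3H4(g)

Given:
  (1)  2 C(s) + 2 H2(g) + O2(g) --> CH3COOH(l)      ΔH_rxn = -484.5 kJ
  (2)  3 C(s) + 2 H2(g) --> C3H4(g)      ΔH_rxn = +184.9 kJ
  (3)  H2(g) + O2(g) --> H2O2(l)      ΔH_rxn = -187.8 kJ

(1) reversed (reverse to put CH3COOH(l) on the reactant side): +484.5 kJ
(2) × 3 (scale by 3 for the 3 C3H4(g)): (3)·(+184.9) = +554.7 kJ
(3) × 2 (×2 to match 2 H2O2(l) in the target): (2)·(-187.8) = -375.6 kJ
Combining the equations, ΔH_rxn = (-1)·(-484.5) + (3)·(+184.9) + (2)·(-187.8) = 663.6 kJ

ΔH_rxn = 663.6 kJ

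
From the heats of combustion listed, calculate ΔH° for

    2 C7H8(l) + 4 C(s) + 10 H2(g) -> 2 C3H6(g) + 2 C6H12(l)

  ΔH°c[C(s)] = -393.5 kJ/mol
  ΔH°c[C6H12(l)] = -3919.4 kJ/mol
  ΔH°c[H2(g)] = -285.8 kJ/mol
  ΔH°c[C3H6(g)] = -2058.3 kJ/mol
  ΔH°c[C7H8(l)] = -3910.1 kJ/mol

Using ΔH = Σ nΔHc°(reactants) − Σ nΔHc°(products):
= [2·(-3910.1) + 4·(-393.5) + 10·(-285.8)] − [2·(-2058.3) + 2·(-3919.4)]
= -296.8 kJ/mol

ΔH° = -296.8 kJ/mol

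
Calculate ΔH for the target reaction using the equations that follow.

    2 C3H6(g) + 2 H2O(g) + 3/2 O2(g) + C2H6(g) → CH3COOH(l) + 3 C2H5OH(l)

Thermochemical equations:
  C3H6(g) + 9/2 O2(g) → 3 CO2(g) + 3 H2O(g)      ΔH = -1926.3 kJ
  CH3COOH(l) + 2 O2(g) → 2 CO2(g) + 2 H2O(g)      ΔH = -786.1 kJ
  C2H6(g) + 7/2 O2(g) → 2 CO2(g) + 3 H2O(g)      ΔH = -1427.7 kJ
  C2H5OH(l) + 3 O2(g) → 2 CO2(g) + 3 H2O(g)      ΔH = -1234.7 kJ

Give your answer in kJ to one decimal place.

equation 1 × 2 (scale by 2 for the 2 C3H6(g)): (2)·(-1926.3) = -3852.6 kJ
equation 2 reversed (CH3COOH(l) must end up as a product): +786.1 kJ
equation 3 as written (C2H6(g) already on the reactant side): -1427.7 kJ
equation 4 reversed and × 3 (C2H5OH(l) must end up as a product; scale by 3 for the 3 C2H5OH(l)): (-3)·(-1234.7) = +3704.1 kJ
ΔH = (-3852.6) + (+786.1) + (-1427.7) + (+3704.1) = -790.1 kJ

ΔH = -790.1 kJ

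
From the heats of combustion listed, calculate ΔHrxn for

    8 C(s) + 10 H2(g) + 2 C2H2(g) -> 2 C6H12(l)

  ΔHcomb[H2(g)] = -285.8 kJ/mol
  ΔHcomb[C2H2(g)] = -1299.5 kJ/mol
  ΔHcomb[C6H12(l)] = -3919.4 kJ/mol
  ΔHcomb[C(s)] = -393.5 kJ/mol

With combustion enthalpies, reactants minus products:
= [8·(-393.5) + 10·(-285.8) + 2·(-1299.5)] − [2·(-3919.4)]
= -766.2 kJ/mol

ΔHrxn = -766.2 kJ/mol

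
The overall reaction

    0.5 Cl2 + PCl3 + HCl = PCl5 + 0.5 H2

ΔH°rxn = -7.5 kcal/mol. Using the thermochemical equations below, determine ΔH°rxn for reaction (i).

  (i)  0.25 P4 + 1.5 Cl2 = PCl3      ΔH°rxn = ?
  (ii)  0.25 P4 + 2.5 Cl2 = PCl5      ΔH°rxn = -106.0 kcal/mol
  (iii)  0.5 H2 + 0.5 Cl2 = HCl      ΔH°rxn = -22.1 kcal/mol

ΔH°rxn = -76.4 kcal/mol

(i) reversed: contributes −x
(ii) as written: -106.0 kcal/mol
(iii) reversed: +22.1 kcal/mol
-7.5 = (-106.0) + (+22.1) − x
x = (-7.5 − (-83.9)) / (-1) = -76.4 kcal/mol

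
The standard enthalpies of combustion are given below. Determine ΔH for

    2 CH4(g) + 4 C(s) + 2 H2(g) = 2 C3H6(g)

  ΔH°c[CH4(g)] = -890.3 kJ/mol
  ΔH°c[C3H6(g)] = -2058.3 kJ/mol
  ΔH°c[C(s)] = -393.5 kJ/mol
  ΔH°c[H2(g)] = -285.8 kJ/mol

With combustion enthalpies, reactants minus products:
= [2·(-890.3) + 4·(-393.5) + 2·(-285.8)] − [2·(-2058.3)]
= 190.4 kJ/mol

ΔH = 190.4 kJ/mol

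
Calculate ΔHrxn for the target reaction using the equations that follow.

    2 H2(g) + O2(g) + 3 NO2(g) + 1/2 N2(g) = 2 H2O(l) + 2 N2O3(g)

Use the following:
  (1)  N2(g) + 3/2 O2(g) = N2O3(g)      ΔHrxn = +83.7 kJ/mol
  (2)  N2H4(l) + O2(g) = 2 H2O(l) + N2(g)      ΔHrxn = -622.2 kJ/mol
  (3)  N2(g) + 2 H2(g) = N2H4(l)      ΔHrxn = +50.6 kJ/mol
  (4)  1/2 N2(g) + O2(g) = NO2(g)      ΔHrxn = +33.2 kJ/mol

(1) × 2 (scale by 2 for the 2 N2O3(g)): (2)·(+83.7) = +167.4 kJ/mol
(2) as written (H2O(l) already on the product side): -622.2 kJ/mol
(3) as written (H2(g) already on the reactant side): +50.6 kJ/mol
(4) reversed and × 3 (reverse to put NO2(g) on the reactant side; ×3 to match 3 NO2(g) in the target): (-3)·(+33.2) = -99.6 kJ/mol
By Hess's law, ΔHrxn = (2)·(+83.7) + (1)·(-622.2) + (1)·(+50.6) + (-3)·(+33.2) = -503.8 kJ/mol

ΔHrxn = -503.8 kJ/mol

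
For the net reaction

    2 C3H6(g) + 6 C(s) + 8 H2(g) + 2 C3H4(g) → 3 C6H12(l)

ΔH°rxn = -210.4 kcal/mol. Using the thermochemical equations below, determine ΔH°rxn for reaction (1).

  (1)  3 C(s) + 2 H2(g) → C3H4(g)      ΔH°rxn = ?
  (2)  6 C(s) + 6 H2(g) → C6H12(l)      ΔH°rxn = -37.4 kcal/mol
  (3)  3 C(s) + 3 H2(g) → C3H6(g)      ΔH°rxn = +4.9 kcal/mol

ΔH°rxn = 44.2 kcal/mol

(1) reversed and × 2: contributes −2·x
(2) × 3: (3)·(-37.4) = -112.2 kcal/mol
(3) reversed and × 2: (-2)·(+4.9) = -9.8 kcal/mol
-210.4 = (-112.2) + (-9.8) − 2·x
x = (-210.4 − (-122.0)) / (-2) = 44.2 kcal/mol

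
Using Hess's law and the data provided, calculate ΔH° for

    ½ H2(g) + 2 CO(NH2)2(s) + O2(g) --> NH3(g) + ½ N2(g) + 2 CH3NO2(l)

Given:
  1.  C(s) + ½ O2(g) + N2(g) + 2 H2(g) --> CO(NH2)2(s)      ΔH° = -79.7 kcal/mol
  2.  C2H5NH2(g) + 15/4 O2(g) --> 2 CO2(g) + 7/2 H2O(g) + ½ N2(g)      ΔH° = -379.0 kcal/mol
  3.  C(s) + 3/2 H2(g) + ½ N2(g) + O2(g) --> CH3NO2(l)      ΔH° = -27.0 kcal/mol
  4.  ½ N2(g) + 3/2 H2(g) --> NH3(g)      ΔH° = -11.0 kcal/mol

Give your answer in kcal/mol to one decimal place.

ΔH° = 94.4 kcal/mol

eq. 1 reversed and × 2: (-2)·(-79.7) = +159.4 kcal/mol
eq. 2: not needed.
eq. 3 × 2: (2)·(-27.0) = -54.0 kcal/mol
eq. 4 as written: -11.0 kcal/mol
Since enthalpy is a state function, ΔH° = (-2)·(-79.7) + (2)·(-27.0) + (1)·(-11.0) = 94.4 kcal/mol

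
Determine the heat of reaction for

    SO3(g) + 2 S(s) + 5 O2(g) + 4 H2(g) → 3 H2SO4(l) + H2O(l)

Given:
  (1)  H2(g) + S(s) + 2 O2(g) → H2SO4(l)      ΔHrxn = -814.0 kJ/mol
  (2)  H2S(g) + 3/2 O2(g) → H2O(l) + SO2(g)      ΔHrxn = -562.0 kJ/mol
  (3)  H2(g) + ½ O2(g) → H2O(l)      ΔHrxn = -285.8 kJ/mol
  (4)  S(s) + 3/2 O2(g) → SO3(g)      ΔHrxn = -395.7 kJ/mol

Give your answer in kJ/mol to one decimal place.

ΔHrxn = -2332.1 kJ/mol

(1) × 3: (3)·(-814.0) = -2442.0 kJ/mol
(2): not needed.
(3) as written: -285.8 kJ/mol
(4) reversed: +395.7 kJ/mol
Combining the equations, ΔHrxn = (-2442.0) + (-285.8) + (+395.7) = -2332.1 kJ/mol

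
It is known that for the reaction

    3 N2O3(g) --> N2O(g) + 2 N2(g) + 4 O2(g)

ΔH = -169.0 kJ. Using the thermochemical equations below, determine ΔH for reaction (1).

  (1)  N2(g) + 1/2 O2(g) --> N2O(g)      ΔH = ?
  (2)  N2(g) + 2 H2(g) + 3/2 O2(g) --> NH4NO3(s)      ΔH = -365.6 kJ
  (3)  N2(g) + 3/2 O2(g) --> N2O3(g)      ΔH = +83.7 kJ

(1) as written (N2O(g) already on the product side): contributes x
(2): not needed (H2(g) appears nowhere else).
(3) reversed and × 3 (reverse to put N2O3(g) on the reactant side; ×3 to match 3 N2O3(g) in the target): (-3)·(+83.7) = -251.1 kJ
-169.0 = (-251.1) + x
x = (-169.0 − (-251.1)) / (1) = 82.1 kJ

ΔH = 82.1 kJ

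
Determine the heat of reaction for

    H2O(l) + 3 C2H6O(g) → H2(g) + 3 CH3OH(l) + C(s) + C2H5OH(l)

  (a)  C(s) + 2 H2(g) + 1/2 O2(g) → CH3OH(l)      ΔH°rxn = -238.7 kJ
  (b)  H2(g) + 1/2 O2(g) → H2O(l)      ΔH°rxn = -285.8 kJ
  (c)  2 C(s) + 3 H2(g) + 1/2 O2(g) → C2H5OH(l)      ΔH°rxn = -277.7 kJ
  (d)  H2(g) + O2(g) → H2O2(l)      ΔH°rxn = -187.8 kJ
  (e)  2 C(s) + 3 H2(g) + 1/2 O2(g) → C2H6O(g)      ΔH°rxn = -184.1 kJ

ΔH°rxn = -155.7 kJ

(a) × 3: (3)·(-238.7) = -716.1 kJ
(b) reversed: +285.8 kJ
(c) as written: -277.7 kJ
(d): not needed.
(e) reversed and × 3: (-3)·(-184.1) = +552.3 kJ
By Hess's law, ΔH°rxn = (-716.1) + (+285.8) + (-277.7) + (+552.3) = -155.7 kJ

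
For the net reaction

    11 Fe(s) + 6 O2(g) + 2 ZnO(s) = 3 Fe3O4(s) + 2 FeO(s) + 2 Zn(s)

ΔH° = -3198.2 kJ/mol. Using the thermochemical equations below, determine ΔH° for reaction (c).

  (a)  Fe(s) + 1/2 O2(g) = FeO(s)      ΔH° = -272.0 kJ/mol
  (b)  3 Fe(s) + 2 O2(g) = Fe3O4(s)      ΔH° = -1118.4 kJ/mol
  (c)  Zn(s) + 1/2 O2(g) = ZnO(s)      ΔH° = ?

(a) × 2: (2)·(-272.0) = -544.0 kJ/mol
(b) × 3: (3)·(-1118.4) = -3355.2 kJ/mol
(c) reversed and × 2: contributes −2·x
-3198.2 = (-544.0) + (-3355.2) − 2·x
x = (-3198.2 − (-3899.2)) / (-2) = -350.5 kJ/mol

ΔH° = -350.5 kJ/mol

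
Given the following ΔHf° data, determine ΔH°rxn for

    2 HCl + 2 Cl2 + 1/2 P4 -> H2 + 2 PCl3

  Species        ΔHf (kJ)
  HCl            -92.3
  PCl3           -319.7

Products: 1·(+0.0) + 2·(-319.7) = -639.4
Reactants: 2·(-92.3) + 2·(+0.0) + 1/2·(+0.0) = -184.6
ΔH°rxn = (-639.4) − (-184.6) = -454.8 kJ

ΔH°rxn = -454.8 kJ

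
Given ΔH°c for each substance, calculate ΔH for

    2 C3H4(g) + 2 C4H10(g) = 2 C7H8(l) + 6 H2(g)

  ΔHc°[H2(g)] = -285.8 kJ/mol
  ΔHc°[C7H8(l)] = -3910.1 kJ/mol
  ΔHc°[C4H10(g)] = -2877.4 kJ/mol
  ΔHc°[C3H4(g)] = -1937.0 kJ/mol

ΔH = -93.8 kJ/mol

With combustion enthalpies, reactants minus products:
= [2·(-1937.0) + 2·(-2877.4)] − [2·(-3910.1) + 6·(-285.8)]
= -93.8 kJ/mol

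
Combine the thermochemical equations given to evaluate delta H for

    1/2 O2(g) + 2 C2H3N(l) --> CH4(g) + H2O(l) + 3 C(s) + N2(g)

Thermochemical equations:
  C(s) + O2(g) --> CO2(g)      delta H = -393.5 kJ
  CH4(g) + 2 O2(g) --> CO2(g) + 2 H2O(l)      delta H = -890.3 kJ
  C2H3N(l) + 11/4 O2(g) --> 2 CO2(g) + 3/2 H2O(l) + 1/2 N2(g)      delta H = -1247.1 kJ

equation 1 reversed and × 3 (reverse to put C(s) on the product side; ×3 to match 3 C(s) in the target): (-3)·(-393.5) = +1180.5 kJ
equation 2 reversed (CH4(g) must end up as a product): +890.3 kJ
equation 3 × 2 (×2 to match 2 C2H3N(l) in the target): (2)·(-1247.1) = -2494.2 kJ
Combining the equations, delta H = (+1180.5) + (+890.3) + (-2494.2) = -423.4 kJ

delta H = -423.4 kJ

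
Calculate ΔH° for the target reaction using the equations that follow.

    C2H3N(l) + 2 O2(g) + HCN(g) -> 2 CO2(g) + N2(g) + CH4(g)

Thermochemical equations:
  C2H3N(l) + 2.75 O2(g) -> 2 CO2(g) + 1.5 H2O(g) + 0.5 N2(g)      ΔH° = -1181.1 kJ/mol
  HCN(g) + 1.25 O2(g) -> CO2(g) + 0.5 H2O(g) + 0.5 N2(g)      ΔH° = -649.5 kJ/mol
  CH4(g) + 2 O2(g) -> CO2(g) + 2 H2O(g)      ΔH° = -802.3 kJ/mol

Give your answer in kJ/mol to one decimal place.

ΔH° = -1028.3 kJ/mol

equation 1 as written (C2H3N(l) already on the reactant side): -1181.1 kJ/mol
equation 2 as written (HCN(g) already on the reactant side): -649.5 kJ/mol
equation 3 reversed (CH4(g) must end up as a product): +802.3 kJ/mol
ΔH° = (1)·(-1181.1) + (1)·(-649.5) + (-1)·(-802.3) = -1028.3 kJ/mol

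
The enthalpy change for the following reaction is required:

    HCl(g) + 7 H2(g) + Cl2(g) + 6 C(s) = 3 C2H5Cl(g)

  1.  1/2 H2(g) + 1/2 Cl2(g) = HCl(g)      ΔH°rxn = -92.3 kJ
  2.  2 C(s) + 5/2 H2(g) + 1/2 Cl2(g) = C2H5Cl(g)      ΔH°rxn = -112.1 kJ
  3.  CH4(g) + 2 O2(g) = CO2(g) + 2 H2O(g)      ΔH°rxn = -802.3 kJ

eq. 1 reversed: +92.3 kJ
eq. 2 × 3: (3)·(-112.1) = -336.3 kJ
eq. 3: not needed.
Combining the equations, ΔH°rxn = (-1)·(-92.3) + (3)·(-112.1) = -244.0 kJ

ΔH°rxn = -244.0 kJ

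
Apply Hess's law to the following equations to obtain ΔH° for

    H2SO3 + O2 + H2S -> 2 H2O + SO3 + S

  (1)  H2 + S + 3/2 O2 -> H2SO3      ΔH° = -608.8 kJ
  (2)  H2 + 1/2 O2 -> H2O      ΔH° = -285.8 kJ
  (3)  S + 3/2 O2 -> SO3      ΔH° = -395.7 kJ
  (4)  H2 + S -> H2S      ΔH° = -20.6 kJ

(1) reversed (reverse to put H2SO3 on the reactant side): +608.8 kJ
(2) × 2 (×2 to match 2 H2O in the target): (2)·(-285.8) = -571.6 kJ
(3) as written (SO3 already on the product side): -395.7 kJ
(4) reversed (H2S must end up as a reactant): +20.6 kJ
Combining the equations, ΔH° = (-1)·(-608.8) + (2)·(-285.8) + (1)·(-395.7) + (-1)·(-20.6) = -337.9 kJ

ΔH° = -337.9 kJ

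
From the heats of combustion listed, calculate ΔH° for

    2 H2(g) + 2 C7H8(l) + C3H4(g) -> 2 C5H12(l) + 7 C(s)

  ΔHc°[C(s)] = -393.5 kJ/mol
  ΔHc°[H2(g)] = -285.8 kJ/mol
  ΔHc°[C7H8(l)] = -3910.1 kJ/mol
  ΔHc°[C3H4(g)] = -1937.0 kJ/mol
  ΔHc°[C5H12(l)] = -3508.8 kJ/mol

With combustion enthalpies, reactants minus products:
= [2·(-285.8) + 2·(-3910.1) + 1·(-1937.0)] − [2·(-3508.8) + 7·(-393.5)]
= -556.7 kJ/mol

ΔH° = -556.7 kJ/mol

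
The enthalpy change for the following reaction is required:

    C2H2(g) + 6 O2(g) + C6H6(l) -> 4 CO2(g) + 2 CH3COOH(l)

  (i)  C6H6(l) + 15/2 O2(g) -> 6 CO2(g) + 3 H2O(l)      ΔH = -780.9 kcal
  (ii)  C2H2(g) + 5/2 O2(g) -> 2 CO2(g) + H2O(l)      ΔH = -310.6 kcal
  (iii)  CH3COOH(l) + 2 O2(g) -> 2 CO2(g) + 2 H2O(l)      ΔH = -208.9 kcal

ΔH = -673.7 kcal

(i) as written (C6H6(l) already on the reactant side): -780.9 kcal
(ii) as written (C2H2(g) already on the reactant side): -310.6 kcal
(iii) reversed and × 2 (reverse to put CH3COOH(l) on the product side; ×2 to match 2 CH3COOH(l) in the target): (-2)·(-208.9) = +417.8 kcal
ΔH = (1)·(-780.9) + (1)·(-310.6) + (-2)·(-208.9) = -673.7 kcal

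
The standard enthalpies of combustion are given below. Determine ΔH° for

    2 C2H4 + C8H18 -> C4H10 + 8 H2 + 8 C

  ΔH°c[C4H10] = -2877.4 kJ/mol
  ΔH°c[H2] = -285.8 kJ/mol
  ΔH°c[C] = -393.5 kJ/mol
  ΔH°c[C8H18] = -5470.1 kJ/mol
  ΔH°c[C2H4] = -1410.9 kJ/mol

Using ΔH = Σ nΔHc°(reactants) − Σ nΔHc°(products):
= [2·(-1410.9) + 1·(-5470.1)] − [1·(-2877.4) + 8·(-285.8) + 8·(-393.5)]
= 19.9 kJ/mol

ΔH° = 19.9 kJ/mol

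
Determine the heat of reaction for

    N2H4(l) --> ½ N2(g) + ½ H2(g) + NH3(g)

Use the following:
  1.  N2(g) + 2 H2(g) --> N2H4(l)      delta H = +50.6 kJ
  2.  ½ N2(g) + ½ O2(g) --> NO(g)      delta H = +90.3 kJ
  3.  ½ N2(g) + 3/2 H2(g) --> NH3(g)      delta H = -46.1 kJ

delta H = -96.7 kJ

eq. 1 reversed: -50.6 kJ
eq. 2: not needed.
eq. 3 as written: -46.1 kJ
By Hess's law, delta H = (-1)·(+50.6) + (1)·(-46.1) = -96.7 kJ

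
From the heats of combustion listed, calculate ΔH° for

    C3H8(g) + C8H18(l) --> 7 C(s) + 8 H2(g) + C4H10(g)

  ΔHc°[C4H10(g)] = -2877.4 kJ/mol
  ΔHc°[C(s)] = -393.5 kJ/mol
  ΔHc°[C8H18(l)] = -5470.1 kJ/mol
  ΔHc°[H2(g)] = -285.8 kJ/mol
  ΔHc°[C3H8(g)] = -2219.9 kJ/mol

Using ΔH = Σ nΔHc°(reactants) − Σ nΔHc°(products):
= [1·(-2219.9) + 1·(-5470.1)] − [7·(-393.5) + 8·(-285.8) + 1·(-2877.4)]
= 228.3 kJ/mol

ΔH° = 228.3 kJ/mol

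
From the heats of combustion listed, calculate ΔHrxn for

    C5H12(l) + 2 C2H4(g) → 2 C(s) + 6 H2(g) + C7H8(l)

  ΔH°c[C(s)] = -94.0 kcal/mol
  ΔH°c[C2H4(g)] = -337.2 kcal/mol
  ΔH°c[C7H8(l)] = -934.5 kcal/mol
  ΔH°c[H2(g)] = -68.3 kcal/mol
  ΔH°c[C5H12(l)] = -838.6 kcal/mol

With combustion enthalpies, reactants minus products:
= [1·(-838.6) + 2·(-337.2)] − [2·(-94.0) + 6·(-68.3) + 1·(-934.5)]
= 19.3 kcal/mol

ΔHrxn = 19.3 kcal/mol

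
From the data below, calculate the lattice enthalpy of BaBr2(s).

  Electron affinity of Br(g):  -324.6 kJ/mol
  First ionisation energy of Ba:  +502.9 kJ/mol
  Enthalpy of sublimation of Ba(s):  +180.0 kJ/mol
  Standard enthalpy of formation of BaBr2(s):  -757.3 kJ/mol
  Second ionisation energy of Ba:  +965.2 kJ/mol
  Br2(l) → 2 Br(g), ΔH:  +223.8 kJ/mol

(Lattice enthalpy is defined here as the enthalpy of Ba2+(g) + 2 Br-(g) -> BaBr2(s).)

ΔHf° = 1·ΔHsub + 1·(ΣIE) + 1·D(Br2) + 2·EA + U
-757.3 = 1·(+180.0) + 1·(+1468.1) + 1·(+223.8) + 2·(-324.6) + U
U = -757.3 − (+1222.7) = -1980.0 kJ/mol

U = -1980.0 kJ/mol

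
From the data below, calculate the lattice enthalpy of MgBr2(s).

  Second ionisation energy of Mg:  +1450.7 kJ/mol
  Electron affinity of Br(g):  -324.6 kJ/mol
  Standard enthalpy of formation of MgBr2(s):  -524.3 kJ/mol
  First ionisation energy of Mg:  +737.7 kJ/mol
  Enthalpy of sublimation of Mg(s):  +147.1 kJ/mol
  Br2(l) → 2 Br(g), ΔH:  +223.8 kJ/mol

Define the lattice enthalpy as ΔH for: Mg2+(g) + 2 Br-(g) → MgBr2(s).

ΔHf° = 1·ΔHsub + 1·(ΣIE) + 1·D(Br2) + 2·EA + U
-524.3 = 1·(+147.1) + 1·(+2188.4) + 1·(+223.8) + 2·(-324.6) + U
U = -524.3 − (+1910.1) = -2434.4 kJ/mol

U = -2434.4 kJ/mol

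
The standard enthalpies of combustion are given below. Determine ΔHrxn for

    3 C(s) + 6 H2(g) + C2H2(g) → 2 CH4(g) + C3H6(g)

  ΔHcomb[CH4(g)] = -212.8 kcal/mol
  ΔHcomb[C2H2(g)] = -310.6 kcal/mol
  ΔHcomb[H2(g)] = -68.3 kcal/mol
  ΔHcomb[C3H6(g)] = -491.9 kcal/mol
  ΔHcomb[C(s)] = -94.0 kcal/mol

ΔHrxn = -84.9 kcal/mol

Using ΔH = Σ nΔHc°(reactants) − Σ nΔHc°(products):
= [3·(-94.0) + 6·(-68.3) + 1·(-310.6)] − [2·(-212.8) + 1·(-491.9)]
= -84.9 kcal/mol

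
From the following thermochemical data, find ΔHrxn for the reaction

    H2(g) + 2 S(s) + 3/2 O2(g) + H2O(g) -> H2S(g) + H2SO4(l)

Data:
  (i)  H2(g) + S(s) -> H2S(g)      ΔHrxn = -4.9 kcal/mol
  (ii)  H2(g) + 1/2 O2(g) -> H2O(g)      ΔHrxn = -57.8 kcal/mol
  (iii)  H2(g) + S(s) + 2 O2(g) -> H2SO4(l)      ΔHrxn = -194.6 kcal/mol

(i) as written: -4.9 kcal/mol
(ii) reversed: +57.8 kcal/mol
(iii) as written: -194.6 kcal/mol
Combining the equations, ΔHrxn = (-4.9) + (+57.8) + (-194.6) = -141.7 kcal/mol

ΔHrxn = -141.7 kcal/mol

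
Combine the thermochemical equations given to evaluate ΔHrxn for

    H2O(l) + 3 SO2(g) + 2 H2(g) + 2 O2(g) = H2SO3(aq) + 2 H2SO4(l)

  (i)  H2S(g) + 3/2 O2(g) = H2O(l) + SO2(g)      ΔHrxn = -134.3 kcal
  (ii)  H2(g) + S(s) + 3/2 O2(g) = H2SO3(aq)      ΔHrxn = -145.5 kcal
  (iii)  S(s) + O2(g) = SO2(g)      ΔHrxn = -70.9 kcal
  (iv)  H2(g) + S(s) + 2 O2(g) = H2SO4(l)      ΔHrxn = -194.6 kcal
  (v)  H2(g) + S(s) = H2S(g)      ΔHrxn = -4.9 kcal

(i) reversed: +134.3 kcal
(ii) as written: -145.5 kcal
(iii) reversed and × 2: (-2)·(-70.9) = +141.8 kcal
(iv) × 2: (2)·(-194.6) = -389.2 kcal
(v) reversed: +4.9 kcal
ΔHrxn = (+134.3) + (-145.5) + (+141.8) + (-389.2) + (+4.9) = -253.7 kcal

ΔHrxn = -253.7 kcal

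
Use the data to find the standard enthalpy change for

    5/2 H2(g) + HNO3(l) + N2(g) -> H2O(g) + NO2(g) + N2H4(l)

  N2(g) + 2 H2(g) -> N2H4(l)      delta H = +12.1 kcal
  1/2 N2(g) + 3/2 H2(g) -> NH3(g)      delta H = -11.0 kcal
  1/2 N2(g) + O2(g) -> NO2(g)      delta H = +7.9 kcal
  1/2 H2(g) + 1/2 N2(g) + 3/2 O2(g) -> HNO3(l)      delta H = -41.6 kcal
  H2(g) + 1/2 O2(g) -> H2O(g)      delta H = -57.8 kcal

equation 1 as written: +12.1 kcal
equation 2: not needed.
equation 3 as written: +7.9 kcal
equation 4 reversed: +41.6 kcal
equation 5 as written: -57.8 kcal
delta H = (1)·(+12.1) + (1)·(+7.9) + (-1)·(-41.6) + (1)·(-57.8) = 3.8 kcal

delta H = 3.8 kcal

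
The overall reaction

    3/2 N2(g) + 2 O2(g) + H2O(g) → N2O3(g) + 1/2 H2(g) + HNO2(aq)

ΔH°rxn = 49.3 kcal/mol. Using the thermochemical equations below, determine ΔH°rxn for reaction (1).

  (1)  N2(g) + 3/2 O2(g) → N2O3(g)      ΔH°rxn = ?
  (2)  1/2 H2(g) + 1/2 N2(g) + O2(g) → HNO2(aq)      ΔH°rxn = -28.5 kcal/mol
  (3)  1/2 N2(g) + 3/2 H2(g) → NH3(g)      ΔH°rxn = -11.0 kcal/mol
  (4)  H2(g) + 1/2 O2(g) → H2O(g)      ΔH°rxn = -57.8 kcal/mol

(1) as written (N2O3(g) already on the product side): contributes x
(2) as written (HNO2(aq) already on the product side): -28.5 kcal/mol
(3): not needed (NH3(g) appears nowhere else).
(4) reversed (reverse to put H2O(g) on the reactant side): +57.8 kcal/mol
+49.3 = (-28.5) + (+57.8) + x
x = (+49.3 − (+29.3)) / (1) = 20.0 kcal/mol

ΔH°rxn = 20.0 kcal/mol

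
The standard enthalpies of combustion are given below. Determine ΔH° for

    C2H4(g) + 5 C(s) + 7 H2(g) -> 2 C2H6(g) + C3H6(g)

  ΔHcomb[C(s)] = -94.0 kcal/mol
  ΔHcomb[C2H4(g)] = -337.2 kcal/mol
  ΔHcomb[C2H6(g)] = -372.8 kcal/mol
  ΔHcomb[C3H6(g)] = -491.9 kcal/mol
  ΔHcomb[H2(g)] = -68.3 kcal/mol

ΔH° = -47.8 kcal/mol

With combustion enthalpies, reactants minus products:
= [1·(-337.2) + 5·(-94.0) + 7·(-68.3)] − [2·(-372.8) + 1·(-491.9)]
= -47.8 kcal/mol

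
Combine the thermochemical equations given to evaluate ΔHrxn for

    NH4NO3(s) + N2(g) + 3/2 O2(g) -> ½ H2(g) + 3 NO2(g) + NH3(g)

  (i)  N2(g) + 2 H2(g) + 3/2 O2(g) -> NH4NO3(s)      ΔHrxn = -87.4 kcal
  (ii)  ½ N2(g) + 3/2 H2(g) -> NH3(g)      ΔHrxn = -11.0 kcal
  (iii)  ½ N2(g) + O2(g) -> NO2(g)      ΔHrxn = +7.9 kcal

(i) reversed (NH4NO3(s) must end up as a reactant): +87.4 kcal
(ii) as written (NH3(g) already on the product side): -11.0 kcal
(iii) × 3 (×3 to match 3 NO2(g) in the target): (3)·(+7.9) = +23.7 kcal
ΔHrxn = (+87.4) + (-11.0) + (+23.7) = 100.1 kcal

ΔHrxn = 100.1 kcal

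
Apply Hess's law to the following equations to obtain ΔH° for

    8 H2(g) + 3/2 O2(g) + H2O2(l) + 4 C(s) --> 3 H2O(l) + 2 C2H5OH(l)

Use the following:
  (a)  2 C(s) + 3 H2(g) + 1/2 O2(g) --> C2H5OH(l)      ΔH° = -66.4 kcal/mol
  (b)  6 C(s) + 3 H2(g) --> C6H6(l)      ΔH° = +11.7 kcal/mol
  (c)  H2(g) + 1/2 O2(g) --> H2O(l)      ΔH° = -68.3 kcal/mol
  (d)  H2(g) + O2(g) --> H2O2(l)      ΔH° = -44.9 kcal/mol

(a) × 2: (2)·(-66.4) = -132.8 kcal/mol
(b): not needed.
(c) × 3: (3)·(-68.3) = -204.9 kcal/mol
(d) reversed: +44.9 kcal/mol
ΔH° = (2)·(-66.4) + (3)·(-68.3) + (-1)·(-44.9) = -292.8 kcal/mol

ΔH° = -292.8 kcal/mol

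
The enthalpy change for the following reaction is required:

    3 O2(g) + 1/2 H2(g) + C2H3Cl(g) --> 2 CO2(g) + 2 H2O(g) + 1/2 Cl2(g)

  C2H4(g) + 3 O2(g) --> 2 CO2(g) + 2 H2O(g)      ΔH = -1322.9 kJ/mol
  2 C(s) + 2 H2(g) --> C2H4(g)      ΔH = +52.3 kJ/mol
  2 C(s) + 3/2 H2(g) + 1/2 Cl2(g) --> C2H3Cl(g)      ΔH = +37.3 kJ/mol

ΔH = -1307.9 kJ/mol

equation 1 as written (CO2(g) already on the product side): -1322.9 kJ/mol
equation 2 as written: +52.3 kJ/mol
equation 3 reversed (reverse to put C2H3Cl(g) on the reactant side): -37.3 kJ/mol
ΔH = (-1322.9) + (+52.3) + (-37.3) = -1307.9 kJ/mol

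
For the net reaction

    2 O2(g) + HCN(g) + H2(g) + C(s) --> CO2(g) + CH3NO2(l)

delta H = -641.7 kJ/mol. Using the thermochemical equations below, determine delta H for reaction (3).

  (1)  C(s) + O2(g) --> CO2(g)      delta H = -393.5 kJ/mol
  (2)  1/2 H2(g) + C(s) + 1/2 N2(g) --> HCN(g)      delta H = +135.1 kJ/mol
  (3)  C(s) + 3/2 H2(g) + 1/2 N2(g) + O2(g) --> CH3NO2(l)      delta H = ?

delta H = -113.1 kJ/mol

(1) as written (CO2(g) already on the product side): -393.5 kJ/mol
(2) reversed (HCN(g) must end up as a reactant): -135.1 kJ/mol
(3) as written (CH3NO2(l) already on the product side): contributes x
-641.7 = (-393.5) + (-135.1) + x
x = (-641.7 − (-528.6)) / (1) = -113.1 kJ/mol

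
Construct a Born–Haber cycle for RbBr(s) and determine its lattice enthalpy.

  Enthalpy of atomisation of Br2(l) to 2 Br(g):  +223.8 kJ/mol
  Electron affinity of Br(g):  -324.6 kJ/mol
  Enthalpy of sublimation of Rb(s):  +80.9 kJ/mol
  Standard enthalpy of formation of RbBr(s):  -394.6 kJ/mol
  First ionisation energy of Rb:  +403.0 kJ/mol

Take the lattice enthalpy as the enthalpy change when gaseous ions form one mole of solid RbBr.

ΔHf° = 1·ΔHsub + 1·(ΣIE) + 1/2·D(Br2) + 1·EA + U
-394.6 = 1·(+80.9) + 1·(+403.0) + 1/2·(+223.8) + 1·(-324.6) + U
U = -394.6 − (+271.2) = -665.8 kJ/mol

U = -665.8 kJ/mol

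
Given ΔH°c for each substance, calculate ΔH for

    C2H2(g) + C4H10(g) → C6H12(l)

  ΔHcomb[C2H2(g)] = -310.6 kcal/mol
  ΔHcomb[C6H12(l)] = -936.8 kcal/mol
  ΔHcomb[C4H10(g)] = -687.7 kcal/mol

Using ΔH = Σ nΔHc°(reactants) − Σ nΔHc°(products):
= [1·(-310.6) + 1·(-687.7)] − [1·(-936.8)]
= -61.5 kcal/mol

ΔH = -61.5 kcal/mol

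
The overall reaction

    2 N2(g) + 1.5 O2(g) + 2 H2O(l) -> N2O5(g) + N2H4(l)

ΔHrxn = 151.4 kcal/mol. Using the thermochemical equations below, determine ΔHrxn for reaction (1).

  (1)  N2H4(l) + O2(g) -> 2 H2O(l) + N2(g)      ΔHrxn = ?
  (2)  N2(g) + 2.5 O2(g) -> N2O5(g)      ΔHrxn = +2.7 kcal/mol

(1) reversed (reverse to put N2H4(l) on the product side): contributes −x
(2) as written (N2O5(g) already on the product side): +2.7 kcal/mol
+151.4 = (+2.7) − x
x = (+151.4 − (+2.7)) / (-1) = -148.7 kcal/mol

ΔHrxn = -148.7 kcal/mol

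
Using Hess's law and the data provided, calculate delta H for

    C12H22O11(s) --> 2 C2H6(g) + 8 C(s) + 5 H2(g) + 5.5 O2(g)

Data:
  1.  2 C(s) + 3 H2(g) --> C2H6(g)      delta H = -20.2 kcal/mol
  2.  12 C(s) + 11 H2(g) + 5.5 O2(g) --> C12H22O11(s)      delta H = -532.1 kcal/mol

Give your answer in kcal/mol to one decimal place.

eq. 1 × 2 (×2 to match 2 C2H6(g) in the target): (2)·(-20.2) = -40.4 kcal/mol
eq. 2 reversed (reverse to put C12H22O11(s) on the reactant side): +532.1 kcal/mol
Summing the manipulated equations, delta H = (2)·(-20.2) + (-1)·(-532.1) = 491.7 kcal/mol

delta H = 491.7 kcal/mol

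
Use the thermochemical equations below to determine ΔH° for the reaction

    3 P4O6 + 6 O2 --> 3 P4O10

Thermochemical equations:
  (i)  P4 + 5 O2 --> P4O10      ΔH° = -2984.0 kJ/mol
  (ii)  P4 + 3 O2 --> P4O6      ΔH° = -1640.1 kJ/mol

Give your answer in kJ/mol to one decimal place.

ΔH° = -4031.7 kJ/mol

(i) × 3: (3)·(-2984.0) = -8952.0 kJ/mol
(ii) reversed and × 3: (-3)·(-1640.1) = +4920.3 kJ/mol
Combining the equations, ΔH° = (-8952.0) + (+4920.3) = -4031.7 kJ/mol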